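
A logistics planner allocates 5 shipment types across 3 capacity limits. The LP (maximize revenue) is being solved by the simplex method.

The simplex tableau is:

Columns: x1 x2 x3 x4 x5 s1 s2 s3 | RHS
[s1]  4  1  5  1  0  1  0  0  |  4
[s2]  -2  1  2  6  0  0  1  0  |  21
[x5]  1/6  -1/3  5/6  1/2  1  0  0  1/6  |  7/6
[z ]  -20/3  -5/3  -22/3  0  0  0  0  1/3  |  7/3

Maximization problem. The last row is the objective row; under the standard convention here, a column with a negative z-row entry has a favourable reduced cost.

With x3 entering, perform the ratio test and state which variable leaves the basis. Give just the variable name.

s1

Ratios: row 1 (s1): 4/5 = 4/5; row 2 (s2): 21/2 = 21/2; row 3 (x5): (7/6)/(5/6) = 7/5.
Minimum ratio 4/5 is in the s1 row, so s1 leaves.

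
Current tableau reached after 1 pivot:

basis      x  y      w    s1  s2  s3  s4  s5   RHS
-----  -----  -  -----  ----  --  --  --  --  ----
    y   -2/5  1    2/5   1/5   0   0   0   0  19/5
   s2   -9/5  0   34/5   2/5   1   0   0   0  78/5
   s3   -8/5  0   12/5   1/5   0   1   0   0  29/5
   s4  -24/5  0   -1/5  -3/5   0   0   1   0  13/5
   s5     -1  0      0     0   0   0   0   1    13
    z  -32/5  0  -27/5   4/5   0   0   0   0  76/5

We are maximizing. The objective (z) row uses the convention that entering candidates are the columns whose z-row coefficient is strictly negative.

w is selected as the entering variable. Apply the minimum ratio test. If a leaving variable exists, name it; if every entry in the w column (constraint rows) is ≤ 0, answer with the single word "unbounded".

Ratios: row 1 (y): (19/5)/(2/5) = 19/2; row 2 (s2): (78/5)/(34/5) = 39/17; row 3 (s3): (29/5)/(12/5) = 29/12; row 4 (s4): entry -1/5 ≤ 0, skip; row 5 (s5): entry 0 ≤ 0, skip.
Minimum ratio is in the s2 row, so s2 leaves.

s2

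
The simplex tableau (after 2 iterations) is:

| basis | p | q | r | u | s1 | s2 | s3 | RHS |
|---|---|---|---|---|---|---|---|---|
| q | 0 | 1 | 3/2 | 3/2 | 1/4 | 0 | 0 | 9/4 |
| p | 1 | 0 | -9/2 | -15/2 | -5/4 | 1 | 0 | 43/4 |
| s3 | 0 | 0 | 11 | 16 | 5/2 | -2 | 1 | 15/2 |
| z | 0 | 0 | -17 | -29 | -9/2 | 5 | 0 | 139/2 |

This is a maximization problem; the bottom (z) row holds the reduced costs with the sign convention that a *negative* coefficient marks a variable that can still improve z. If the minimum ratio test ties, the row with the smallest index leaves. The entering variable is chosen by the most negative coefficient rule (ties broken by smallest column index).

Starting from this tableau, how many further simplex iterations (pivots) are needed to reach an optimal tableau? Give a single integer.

pivot: u in, s3 out → z = 2659/32
No improving column remains; optimal.

1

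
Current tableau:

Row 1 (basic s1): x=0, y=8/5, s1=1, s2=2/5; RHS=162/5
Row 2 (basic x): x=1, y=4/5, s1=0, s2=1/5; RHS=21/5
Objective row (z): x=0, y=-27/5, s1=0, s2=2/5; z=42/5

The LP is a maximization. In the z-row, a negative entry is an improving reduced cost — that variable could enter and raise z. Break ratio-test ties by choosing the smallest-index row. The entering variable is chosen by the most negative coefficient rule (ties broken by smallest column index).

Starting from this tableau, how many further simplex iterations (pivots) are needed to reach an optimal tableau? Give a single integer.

pivot: y in, x out → z = 147/4
No improving column remains; optimal.

1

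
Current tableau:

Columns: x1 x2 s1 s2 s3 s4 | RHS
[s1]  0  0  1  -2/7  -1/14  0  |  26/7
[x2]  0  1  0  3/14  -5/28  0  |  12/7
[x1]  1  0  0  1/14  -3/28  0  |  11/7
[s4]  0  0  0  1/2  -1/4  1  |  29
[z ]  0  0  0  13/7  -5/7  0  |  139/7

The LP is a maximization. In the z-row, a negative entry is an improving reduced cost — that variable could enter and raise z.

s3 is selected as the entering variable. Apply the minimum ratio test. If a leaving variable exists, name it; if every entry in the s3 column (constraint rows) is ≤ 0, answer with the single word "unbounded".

unbounded

s3-column entries: row 1: -1/14, row 2: -5/28, row 3: -3/28, row 4: -1/4. All ≤ 0, so s3 can increase without bound; the LP is unbounded in this direction.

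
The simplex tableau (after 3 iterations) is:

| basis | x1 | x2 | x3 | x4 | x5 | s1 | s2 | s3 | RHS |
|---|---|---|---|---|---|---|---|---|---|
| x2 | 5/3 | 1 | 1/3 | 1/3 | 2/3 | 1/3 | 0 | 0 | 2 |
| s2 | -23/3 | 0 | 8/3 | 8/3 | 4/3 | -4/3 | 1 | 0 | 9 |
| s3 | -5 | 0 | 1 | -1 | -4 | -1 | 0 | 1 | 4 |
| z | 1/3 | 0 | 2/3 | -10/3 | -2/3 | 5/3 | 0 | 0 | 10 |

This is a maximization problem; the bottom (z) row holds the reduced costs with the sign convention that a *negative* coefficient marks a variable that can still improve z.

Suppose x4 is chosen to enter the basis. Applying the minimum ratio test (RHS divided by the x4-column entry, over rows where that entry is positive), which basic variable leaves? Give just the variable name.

Ratios: row 1 (x2): 2/(1/3) = 6; row 2 (s2): 9/(8/3) = 27/8; row 3 (s3): entry -1 ≤ 0, skip.
Minimum ratio 27/8 is in the s2 row, so s2 leaves.

s2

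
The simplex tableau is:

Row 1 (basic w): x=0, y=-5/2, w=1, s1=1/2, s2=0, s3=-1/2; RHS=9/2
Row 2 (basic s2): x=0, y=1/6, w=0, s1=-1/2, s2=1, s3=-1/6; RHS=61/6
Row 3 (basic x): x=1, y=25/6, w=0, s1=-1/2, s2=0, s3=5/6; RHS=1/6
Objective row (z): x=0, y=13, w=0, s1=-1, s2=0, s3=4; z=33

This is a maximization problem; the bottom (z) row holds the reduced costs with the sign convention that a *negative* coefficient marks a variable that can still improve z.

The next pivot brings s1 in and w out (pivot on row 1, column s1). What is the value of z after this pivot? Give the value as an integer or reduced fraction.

Minimum ratio for s1: (9/2)/(1/2) = 9.
z changes by −(z-row coeff of s1)·ratio = −(-1)·9 = 9.
New z = 33 + 9 = 42.

42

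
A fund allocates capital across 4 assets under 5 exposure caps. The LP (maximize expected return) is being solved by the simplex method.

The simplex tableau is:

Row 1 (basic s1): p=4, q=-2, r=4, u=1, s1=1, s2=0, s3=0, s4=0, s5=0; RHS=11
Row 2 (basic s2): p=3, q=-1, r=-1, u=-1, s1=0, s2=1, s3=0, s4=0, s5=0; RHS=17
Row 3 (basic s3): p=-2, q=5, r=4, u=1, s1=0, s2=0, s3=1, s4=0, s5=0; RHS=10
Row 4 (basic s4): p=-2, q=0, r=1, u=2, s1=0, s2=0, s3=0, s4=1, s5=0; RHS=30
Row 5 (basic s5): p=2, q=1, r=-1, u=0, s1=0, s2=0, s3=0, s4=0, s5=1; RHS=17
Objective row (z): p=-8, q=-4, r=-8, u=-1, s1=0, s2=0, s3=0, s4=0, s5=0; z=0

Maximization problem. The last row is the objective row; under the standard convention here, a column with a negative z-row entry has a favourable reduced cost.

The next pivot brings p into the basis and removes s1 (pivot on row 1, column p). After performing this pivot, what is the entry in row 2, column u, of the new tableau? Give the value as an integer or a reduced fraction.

Pivot element is row 1, column p: 4.
Normalize row 1: new (row 1, u) = 1/4 = 1/4.
row 2 ← row 2 − 3·(new row 1): -1 − 3·(1/4) = -7/4.

-7/4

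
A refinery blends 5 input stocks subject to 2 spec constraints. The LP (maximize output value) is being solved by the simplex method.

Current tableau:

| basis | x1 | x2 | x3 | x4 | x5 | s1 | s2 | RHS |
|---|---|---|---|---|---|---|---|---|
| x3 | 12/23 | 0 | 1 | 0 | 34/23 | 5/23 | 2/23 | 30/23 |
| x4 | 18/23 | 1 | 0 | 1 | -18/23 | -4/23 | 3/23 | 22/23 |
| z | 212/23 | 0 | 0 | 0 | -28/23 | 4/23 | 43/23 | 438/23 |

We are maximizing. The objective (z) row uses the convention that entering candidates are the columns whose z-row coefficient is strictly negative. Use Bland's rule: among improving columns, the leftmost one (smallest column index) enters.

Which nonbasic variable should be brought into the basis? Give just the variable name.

x5

Objective-row coefficients: x1: 212/23, x2: 0, x3: 0, x4: 0, x5: -28/23, s1: 4/23, s2: 43/23.
Improving columns: x5. Bland's rule picks the smallest column index → x5.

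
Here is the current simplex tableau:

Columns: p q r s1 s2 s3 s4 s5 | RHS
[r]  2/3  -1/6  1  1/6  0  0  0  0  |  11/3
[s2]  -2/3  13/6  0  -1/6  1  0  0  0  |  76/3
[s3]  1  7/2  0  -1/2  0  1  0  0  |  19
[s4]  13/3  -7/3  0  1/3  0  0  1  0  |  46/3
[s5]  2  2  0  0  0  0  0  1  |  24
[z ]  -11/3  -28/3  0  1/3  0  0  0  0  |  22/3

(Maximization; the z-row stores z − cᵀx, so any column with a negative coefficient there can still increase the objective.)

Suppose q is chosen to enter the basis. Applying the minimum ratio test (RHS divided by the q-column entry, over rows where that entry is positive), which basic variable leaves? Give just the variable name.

Ratios: row 1 (r): entry -1/6 ≤ 0, skip; row 2 (s2): (76/3)/(13/6) = 152/13; row 3 (s3): 19/(7/2) = 38/7; row 4 (s4): entry -7/3 ≤ 0, skip; row 5 (s5): 24/2 = 12.
Minimum ratio 38/7 is in the s3 row, so s3 leaves.

s3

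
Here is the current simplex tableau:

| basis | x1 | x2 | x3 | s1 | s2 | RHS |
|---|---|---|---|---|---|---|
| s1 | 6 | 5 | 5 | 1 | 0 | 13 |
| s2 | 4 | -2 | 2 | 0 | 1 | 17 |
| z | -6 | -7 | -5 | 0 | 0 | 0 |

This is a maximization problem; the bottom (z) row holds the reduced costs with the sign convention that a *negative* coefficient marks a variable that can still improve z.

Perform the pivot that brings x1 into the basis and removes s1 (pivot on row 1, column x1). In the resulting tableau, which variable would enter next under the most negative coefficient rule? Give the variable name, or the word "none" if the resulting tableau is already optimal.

x2

Pivot element 6. New z-row = old z-row − (-6)·(row 1/6).
Updated z-row coefficients: x1: 0, x2: -2, x3: 0, s1: 1, s2: 0.
The most negative is -2 in column x2, so x2 would enter next.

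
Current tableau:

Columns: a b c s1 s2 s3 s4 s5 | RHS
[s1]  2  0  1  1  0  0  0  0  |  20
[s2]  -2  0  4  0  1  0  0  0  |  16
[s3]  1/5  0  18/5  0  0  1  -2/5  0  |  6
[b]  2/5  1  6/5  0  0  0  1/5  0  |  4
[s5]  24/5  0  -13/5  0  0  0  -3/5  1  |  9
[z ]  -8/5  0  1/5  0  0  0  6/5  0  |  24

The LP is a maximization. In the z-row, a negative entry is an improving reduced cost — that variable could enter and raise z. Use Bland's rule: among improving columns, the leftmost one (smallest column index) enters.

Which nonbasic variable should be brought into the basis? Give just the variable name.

Objective-row coefficients: a: -8/5, b: 0, c: 1/5, s1: 0, s2: 0, s3: 0, s4: 6/5, s5: 0.
Improving columns: a. Bland's rule picks the smallest column index → a.

a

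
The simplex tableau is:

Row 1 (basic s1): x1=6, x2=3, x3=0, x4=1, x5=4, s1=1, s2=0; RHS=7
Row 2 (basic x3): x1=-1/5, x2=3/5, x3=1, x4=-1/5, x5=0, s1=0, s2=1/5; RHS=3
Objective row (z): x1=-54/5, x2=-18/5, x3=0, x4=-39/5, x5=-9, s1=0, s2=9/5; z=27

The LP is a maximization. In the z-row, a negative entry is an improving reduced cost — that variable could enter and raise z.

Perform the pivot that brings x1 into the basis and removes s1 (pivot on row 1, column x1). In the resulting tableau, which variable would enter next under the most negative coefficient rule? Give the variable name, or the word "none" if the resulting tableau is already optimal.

Pivot element 6. New z-row = old z-row − (-54/5)·(row 1/6).
Updated z-row coefficients: x1: 0, x2: 9/5, x3: 0, x4: -6, x5: -9/5, s1: 9/5, s2: 9/5.
The most negative is -6 in column x4, so x4 would enter next.

x4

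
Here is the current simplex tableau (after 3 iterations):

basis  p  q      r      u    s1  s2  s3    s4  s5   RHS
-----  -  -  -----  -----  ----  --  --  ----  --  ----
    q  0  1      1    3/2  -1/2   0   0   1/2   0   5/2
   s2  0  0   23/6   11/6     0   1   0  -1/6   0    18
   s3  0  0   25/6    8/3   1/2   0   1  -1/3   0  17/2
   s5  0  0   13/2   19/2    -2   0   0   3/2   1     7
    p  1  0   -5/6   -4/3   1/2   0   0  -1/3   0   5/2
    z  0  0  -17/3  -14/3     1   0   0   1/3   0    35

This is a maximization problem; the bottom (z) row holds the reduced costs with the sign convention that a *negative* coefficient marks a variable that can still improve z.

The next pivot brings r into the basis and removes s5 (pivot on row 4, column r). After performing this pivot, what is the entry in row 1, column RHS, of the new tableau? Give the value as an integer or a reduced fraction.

Pivot element is row 4, column r: 13/2.
Normalize row 4: new (row 4, RHS) = 7/(13/2) = 14/13.
row 1 ← row 1 − 1·(new row 4): 5/2 − 1·(14/13) = 37/26.

37/26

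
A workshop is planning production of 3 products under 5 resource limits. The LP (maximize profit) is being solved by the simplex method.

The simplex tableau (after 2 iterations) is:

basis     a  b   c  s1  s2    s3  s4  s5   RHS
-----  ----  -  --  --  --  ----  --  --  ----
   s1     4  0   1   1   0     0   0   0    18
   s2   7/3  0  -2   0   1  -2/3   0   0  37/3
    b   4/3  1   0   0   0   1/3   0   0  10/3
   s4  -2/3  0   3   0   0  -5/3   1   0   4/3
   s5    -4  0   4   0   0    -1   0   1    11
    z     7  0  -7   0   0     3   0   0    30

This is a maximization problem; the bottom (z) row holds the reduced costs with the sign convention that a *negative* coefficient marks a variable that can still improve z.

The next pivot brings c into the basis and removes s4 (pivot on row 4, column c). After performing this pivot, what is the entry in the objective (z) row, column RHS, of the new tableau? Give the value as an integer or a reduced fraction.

Pivot element is row 4, column c: 3.
Normalize row 4: new (row 4, RHS) = (4/3)/3 = 4/9.
z-row ← z-row − (-7)·(new row 4): 30 − (-7)·(4/9) = 298/9.

298/9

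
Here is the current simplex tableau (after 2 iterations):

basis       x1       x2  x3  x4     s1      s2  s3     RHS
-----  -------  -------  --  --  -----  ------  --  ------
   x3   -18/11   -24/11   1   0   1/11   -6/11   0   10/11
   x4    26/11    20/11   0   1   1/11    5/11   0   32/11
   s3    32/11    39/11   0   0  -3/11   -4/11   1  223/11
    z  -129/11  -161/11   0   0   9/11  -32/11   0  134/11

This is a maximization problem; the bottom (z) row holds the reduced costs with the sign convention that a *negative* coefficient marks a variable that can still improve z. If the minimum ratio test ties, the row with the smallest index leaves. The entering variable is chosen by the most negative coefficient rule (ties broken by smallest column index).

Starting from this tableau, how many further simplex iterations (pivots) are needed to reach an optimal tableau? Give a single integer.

pivot: x2 in, x4 out → z = 178/5
No improving column remains; optimal.

1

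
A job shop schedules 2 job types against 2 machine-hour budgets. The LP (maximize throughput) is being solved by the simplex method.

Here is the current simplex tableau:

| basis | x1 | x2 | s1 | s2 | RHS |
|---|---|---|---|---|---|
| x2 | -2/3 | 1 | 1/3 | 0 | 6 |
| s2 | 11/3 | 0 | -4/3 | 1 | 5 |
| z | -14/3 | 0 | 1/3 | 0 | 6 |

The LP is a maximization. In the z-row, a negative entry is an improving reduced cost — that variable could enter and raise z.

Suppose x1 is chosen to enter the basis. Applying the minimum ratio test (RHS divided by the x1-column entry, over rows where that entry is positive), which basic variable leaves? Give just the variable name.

s2

Ratios: row 1 (x2): entry -2/3 ≤ 0, skip; row 2 (s2): 5/(11/3) = 15/11.
Minimum ratio 15/11 is in the s2 row, so s2 leaves.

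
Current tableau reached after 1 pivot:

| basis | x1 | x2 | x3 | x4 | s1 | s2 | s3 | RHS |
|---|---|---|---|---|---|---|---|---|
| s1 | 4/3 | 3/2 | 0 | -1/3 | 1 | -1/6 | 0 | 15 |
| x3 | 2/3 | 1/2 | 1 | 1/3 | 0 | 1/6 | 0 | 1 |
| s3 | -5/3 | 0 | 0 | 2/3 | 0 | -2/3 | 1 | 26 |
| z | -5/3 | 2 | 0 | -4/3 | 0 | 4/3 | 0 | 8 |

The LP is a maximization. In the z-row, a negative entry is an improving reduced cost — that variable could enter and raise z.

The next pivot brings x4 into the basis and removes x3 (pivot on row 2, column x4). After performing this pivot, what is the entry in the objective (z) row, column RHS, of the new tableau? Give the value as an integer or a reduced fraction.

Pivot element is row 2, column x4: 1/3.
Normalize row 2: new (row 2, RHS) = 1/(1/3) = 3.
z-row ← z-row − (-4/3)·(new row 2): 8 − (-4/3)·3 = 12.

12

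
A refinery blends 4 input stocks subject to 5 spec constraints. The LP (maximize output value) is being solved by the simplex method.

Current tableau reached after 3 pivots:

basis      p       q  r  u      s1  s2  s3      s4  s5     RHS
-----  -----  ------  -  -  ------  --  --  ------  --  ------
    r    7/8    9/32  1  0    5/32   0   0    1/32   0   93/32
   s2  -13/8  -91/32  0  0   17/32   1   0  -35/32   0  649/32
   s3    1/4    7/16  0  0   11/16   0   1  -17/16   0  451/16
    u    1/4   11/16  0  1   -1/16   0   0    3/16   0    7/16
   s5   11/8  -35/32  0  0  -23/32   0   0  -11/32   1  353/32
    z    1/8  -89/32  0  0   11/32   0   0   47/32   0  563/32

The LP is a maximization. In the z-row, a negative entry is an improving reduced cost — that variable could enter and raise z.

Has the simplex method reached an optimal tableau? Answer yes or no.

Column q has objective-row coefficient -89/32, which is negative; an improving pivot exists, so not yet optimal.

no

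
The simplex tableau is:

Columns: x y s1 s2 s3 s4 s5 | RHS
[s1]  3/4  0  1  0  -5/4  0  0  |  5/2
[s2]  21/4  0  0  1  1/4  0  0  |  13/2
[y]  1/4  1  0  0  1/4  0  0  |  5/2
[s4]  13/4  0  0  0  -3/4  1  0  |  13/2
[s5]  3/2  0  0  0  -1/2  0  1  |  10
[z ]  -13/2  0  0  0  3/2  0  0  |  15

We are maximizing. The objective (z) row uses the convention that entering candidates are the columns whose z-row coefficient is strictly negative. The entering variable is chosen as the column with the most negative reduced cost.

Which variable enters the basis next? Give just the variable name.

Objective-row coefficients: x: -13/2, y: 0, s1: 0, s2: 0, s3: 3/2, s4: 0, s5: 0.
The most negative is -13/2 in column x, so x enters.

x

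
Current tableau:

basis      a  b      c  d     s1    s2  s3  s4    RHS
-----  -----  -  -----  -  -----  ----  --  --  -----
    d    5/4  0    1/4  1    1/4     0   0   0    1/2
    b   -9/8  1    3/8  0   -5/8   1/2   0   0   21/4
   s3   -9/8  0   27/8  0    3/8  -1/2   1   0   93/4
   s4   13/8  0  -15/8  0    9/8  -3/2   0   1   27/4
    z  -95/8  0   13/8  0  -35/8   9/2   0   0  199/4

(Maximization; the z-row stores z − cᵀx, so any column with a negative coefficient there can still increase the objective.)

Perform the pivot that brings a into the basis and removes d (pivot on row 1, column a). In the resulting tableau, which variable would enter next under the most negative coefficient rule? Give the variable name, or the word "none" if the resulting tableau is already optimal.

Pivot element 5/4. New z-row = old z-row − (-95/8)·(row 1/(5/4)).
Updated z-row coefficients: a: 0, b: 0, c: 4, d: 19/2, s1: -2, s2: 9/2, s3: 0, s4: 0.
The most negative is -2 in column s1, so s1 would enter next.

s1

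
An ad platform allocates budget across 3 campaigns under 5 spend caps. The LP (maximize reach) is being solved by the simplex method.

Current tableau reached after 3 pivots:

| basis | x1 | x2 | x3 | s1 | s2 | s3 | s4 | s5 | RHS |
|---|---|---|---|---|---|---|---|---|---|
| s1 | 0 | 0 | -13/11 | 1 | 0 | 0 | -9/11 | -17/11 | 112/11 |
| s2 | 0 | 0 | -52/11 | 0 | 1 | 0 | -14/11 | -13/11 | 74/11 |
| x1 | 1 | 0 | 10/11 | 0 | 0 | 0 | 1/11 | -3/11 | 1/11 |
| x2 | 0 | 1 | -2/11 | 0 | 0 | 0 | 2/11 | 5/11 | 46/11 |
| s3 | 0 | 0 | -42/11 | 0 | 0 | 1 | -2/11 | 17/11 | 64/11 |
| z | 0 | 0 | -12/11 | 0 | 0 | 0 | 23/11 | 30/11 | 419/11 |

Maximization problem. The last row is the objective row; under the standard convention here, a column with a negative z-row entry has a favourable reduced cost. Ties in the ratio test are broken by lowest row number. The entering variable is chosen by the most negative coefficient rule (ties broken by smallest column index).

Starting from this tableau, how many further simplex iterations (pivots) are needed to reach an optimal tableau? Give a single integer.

1

pivot: x3 in, x1 out → z = 191/5
No improving column remains; optimal.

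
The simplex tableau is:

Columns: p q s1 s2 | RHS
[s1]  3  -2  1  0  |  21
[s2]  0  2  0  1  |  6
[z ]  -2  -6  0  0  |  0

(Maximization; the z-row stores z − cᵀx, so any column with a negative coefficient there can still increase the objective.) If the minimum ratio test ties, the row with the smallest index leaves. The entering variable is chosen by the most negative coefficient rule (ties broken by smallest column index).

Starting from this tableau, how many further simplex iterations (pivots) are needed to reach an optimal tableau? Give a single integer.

pivot: q in, s2 out → z = 18
pivot: p in, s1 out → z = 36
No improving column remains; optimal.

2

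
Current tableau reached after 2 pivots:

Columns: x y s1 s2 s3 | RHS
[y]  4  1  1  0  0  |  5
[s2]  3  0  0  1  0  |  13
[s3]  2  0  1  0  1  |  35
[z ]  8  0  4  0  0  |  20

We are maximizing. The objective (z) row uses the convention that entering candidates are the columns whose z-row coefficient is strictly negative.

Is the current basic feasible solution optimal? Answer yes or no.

yes

No objective-row coefficient is strictly negative, so no entering variable exists; the tableau is optimal.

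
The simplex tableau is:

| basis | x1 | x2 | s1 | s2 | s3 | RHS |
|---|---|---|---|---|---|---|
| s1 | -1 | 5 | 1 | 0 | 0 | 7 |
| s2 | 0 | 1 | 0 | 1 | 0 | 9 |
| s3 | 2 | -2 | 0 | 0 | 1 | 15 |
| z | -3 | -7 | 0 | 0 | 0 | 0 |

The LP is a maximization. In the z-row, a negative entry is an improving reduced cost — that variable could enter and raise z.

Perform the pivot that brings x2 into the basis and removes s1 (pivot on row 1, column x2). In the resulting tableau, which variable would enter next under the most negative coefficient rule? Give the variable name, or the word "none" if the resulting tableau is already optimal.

Pivot element 5. New z-row = old z-row − (-7)·(row 1/5).
Updated z-row coefficients: x1: -22/5, x2: 0, s1: 7/5, s2: 0, s3: 0.
The most negative is -22/5 in column x1, so x1 would enter next.

x1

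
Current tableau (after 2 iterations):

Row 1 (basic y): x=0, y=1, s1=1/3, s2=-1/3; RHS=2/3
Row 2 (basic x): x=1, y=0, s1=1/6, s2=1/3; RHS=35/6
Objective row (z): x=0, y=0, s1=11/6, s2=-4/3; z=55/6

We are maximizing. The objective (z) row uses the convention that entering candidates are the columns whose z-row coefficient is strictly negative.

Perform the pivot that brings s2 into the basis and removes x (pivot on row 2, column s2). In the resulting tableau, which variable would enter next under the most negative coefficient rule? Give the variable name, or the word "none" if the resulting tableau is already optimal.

none

Pivot element 1/3. New z-row = old z-row − (-4/3)·(row 2/(1/3)).
Updated z-row coefficients: x: 4, y: 0, s1: 5/2, s2: 0.
No coefficient is strictly negative; the tableau after this pivot is optimal.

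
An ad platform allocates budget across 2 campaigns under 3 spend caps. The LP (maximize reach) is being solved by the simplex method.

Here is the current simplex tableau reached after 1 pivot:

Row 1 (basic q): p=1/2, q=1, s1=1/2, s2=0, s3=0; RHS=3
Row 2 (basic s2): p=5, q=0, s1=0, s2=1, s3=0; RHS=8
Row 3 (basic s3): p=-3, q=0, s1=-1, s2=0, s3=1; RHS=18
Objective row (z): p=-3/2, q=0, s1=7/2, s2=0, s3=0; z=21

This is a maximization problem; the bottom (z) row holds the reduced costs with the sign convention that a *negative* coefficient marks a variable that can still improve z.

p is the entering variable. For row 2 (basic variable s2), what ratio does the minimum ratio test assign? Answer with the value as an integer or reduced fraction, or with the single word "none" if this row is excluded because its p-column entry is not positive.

8/5

Ratio = RHS / (p entry) = 8 / 5 = 8/5.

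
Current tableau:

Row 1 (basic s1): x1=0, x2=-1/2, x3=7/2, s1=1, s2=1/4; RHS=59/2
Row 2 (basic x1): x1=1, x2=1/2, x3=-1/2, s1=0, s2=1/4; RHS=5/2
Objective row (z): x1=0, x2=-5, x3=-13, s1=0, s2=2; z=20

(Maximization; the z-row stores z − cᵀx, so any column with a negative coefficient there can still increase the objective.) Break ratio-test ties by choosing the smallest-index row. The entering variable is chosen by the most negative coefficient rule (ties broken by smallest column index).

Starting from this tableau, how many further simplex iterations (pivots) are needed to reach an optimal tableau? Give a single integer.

pivot: x3 in, s1 out → z = 907/7
pivot: x2 in, x1 out → z = 237
No improving column remains; optimal.

2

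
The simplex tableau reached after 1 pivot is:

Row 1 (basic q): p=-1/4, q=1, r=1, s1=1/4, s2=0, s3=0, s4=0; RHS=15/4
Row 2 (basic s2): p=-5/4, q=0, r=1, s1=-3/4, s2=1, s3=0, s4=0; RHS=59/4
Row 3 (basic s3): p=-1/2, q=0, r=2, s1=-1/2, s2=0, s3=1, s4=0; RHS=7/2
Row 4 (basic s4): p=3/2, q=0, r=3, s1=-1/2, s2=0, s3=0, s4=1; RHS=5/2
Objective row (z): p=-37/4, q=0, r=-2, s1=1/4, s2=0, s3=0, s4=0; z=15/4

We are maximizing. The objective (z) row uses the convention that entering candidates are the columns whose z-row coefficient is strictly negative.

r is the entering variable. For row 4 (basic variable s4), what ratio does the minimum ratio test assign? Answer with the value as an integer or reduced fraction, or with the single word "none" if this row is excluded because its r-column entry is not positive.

5/6

Ratio = RHS / (r entry) = (5/2) / 3 = 5/6.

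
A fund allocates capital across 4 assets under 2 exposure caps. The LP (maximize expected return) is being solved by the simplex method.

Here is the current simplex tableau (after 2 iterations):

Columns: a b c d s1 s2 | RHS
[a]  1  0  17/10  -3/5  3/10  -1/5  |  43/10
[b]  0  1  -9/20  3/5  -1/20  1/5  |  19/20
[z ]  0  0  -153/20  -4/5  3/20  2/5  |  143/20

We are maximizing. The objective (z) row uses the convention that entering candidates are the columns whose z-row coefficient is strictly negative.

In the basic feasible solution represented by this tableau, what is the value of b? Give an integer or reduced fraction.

19/20

b is basic (row 2); its value is the RHS of that row: 19/20.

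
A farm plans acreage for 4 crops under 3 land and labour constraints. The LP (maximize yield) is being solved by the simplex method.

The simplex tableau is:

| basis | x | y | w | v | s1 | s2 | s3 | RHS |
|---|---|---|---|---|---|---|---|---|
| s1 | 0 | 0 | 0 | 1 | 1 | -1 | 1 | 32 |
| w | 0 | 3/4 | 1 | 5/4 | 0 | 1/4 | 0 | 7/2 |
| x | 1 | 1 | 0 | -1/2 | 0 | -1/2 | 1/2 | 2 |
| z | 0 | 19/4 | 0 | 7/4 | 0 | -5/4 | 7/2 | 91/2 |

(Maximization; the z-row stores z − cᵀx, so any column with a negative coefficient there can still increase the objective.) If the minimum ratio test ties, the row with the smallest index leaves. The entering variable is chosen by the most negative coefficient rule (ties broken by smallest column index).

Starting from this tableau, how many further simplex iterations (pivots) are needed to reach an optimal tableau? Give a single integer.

1

pivot: s2 in, w out → z = 63
No improving column remains; optimal.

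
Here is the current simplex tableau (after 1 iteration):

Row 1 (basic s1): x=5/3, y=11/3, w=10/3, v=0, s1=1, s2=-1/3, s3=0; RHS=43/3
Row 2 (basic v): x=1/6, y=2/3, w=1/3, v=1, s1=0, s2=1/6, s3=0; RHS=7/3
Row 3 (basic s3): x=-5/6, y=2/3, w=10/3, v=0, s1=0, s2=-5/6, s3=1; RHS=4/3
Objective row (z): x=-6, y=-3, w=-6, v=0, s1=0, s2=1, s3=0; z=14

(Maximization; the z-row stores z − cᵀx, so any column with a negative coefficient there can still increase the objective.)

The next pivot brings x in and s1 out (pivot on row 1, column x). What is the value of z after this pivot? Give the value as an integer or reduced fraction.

Minimum ratio for x: (43/3)/(5/3) = 43/5.
z changes by −(z-row coeff of x)·ratio = −(-6)·(43/5) = 258/5.
New z = 14 + (258/5) = 328/5.

328/5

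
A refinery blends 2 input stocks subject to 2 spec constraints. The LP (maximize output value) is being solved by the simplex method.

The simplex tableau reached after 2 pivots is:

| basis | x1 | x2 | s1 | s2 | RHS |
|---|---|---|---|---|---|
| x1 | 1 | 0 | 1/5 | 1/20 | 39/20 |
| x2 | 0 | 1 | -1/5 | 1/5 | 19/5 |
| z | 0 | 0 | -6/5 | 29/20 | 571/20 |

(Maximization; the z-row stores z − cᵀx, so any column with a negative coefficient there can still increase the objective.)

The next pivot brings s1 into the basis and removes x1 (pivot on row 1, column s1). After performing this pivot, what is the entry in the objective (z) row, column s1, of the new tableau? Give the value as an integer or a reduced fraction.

Pivot element is row 1, column s1: 1/5.
Normalize row 1: new (row 1, s1) = (1/5)/(1/5) = 1.
z-row ← z-row − (-6/5)·(new row 1): -6/5 − (-6/5)·1 = 0.

0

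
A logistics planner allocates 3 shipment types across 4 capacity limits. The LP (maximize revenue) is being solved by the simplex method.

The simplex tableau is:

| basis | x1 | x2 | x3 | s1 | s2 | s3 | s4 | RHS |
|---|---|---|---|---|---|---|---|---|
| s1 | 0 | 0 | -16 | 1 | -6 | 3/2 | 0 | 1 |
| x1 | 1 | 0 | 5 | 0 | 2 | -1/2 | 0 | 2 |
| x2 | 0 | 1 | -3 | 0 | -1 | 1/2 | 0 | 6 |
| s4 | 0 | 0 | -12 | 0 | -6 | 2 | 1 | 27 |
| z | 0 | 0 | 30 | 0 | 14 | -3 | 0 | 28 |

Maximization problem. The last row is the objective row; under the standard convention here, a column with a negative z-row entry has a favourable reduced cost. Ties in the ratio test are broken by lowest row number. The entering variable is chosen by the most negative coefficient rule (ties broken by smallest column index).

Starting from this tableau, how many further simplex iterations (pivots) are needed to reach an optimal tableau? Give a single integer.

pivot: s3 in, s1 out → z = 30
pivot: x3 in, x2 out → z = 244/7
No improving column remains; optimal.

2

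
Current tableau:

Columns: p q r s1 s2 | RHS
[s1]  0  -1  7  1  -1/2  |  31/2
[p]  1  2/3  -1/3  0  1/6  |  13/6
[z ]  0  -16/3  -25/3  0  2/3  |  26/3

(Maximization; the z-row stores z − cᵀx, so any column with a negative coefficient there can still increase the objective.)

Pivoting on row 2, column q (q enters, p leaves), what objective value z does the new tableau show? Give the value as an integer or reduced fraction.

Minimum ratio for q: (13/6)/(2/3) = 13/4.
z changes by −(z-row coeff of q)·ratio = −(-16/3)·(13/4) = 52/3.
New z = 26/3 + (52/3) = 26.

26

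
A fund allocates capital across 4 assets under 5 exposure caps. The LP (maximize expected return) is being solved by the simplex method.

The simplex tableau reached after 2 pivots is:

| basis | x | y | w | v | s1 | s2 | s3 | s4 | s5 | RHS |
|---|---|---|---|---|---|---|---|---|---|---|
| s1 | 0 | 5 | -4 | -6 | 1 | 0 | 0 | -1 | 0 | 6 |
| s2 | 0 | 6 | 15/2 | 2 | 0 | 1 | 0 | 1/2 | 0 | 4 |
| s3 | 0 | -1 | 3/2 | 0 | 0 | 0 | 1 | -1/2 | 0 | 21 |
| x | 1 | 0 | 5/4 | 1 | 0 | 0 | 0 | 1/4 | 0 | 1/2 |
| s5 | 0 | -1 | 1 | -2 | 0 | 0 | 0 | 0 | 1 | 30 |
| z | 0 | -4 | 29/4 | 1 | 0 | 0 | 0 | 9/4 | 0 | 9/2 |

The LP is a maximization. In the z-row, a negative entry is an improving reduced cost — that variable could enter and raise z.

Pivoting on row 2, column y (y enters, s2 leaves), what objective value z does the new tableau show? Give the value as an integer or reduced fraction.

Minimum ratio for y: 4/6 = 2/3.
z changes by −(z-row coeff of y)·ratio = −(-4)·(2/3) = 8/3.
New z = 9/2 + (8/3) = 43/6.

43/6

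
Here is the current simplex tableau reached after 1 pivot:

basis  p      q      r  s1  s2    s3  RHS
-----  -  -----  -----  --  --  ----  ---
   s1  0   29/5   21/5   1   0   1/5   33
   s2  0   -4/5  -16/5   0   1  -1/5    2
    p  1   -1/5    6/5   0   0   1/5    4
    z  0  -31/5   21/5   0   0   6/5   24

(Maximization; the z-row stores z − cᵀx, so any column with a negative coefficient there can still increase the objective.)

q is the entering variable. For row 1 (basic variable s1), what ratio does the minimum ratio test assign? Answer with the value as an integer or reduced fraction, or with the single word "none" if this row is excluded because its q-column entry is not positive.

165/29

Ratio = RHS / (q entry) = 33 / (29/5) = 165/29.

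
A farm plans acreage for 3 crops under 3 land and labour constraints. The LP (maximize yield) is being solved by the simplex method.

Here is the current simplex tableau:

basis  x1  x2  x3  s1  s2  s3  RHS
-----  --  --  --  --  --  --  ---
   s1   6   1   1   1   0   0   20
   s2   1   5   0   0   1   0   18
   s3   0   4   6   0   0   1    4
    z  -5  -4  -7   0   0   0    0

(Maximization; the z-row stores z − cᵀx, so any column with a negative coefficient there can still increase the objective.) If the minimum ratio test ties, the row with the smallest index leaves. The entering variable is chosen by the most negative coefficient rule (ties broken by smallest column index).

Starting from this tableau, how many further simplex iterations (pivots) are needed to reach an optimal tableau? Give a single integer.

2

pivot: x3 in, s3 out → z = 14/3
pivot: x1 in, s1 out → z = 187/9
No improving column remains; optimal.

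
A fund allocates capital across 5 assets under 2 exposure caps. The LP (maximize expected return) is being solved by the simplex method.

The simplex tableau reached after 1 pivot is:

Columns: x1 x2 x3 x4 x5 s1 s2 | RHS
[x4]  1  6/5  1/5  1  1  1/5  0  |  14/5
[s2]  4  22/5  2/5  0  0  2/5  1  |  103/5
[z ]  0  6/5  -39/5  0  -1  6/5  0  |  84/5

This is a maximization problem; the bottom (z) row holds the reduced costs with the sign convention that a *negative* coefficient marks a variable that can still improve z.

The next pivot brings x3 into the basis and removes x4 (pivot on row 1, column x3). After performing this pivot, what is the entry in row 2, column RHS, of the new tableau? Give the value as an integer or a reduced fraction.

Pivot element is row 1, column x3: 1/5.
Normalize row 1: new (row 1, RHS) = (14/5)/(1/5) = 14.
row 2 ← row 2 − (2/5)·(new row 1): 103/5 − (2/5)·14 = 15.

15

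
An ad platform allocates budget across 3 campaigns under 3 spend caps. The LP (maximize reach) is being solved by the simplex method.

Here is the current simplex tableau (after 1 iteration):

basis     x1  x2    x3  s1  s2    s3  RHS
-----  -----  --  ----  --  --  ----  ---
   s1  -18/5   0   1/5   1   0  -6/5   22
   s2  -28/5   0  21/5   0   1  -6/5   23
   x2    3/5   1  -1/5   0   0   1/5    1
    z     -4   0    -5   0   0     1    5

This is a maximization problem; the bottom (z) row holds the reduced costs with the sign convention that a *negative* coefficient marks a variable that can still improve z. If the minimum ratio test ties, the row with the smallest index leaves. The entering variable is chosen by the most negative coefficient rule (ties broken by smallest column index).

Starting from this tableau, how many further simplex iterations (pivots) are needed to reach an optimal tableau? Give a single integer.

pivot: x3 in, s2 out → z = 680/21
pivot: x1 in, x2 out → z = 696/7
No improving column remains; optimal.

2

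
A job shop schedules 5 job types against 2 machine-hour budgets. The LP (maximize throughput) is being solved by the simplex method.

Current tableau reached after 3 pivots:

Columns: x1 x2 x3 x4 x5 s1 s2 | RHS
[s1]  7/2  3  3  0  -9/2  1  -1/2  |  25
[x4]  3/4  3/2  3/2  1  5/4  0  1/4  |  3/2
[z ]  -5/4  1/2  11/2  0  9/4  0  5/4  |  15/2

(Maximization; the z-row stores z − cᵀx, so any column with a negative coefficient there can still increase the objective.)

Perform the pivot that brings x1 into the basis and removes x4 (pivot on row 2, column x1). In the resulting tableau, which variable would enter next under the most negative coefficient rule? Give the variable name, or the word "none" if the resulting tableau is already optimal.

Pivot element 3/4. New z-row = old z-row − (-5/4)·(row 2/(3/4)).
Updated z-row coefficients: x1: 0, x2: 3, x3: 8, x4: 5/3, x5: 13/3, s1: 0, s2: 5/3.
No coefficient is strictly negative; the tableau after this pivot is optimal.

none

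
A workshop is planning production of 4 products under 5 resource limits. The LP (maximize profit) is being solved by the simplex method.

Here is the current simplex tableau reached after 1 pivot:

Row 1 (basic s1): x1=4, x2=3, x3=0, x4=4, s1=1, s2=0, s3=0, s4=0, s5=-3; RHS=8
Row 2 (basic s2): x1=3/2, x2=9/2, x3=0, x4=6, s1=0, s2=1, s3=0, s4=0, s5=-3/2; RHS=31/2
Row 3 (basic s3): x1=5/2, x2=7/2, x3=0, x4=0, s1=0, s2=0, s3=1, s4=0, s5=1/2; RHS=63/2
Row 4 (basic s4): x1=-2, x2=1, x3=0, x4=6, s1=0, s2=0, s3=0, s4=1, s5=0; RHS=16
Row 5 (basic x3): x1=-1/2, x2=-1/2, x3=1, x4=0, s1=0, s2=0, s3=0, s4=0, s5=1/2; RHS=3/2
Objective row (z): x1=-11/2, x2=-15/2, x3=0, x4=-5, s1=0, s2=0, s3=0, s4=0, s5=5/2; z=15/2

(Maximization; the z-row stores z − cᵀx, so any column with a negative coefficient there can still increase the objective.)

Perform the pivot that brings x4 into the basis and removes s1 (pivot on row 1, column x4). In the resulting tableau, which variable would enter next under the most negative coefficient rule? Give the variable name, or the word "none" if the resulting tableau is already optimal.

Pivot element 4. New z-row = old z-row − (-5)·(row 1/4).
Updated z-row coefficients: x1: -1/2, x2: -15/4, x3: 0, x4: 0, s1: 5/4, s2: 0, s3: 0, s4: 0, s5: -5/4.
The most negative is -15/4 in column x2, so x2 would enter next.

x2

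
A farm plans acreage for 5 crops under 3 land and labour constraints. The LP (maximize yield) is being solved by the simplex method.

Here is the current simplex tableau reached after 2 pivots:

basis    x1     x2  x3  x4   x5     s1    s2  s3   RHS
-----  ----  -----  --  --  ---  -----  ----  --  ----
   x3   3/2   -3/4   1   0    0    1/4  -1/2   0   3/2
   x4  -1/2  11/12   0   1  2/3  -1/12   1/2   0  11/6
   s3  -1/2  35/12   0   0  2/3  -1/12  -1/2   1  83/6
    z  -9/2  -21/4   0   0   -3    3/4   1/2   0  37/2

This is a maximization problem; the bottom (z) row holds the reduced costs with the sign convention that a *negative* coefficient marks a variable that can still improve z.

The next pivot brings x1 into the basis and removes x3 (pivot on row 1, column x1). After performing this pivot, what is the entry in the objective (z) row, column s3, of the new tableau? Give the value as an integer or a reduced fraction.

Pivot element is row 1, column x1: 3/2.
Normalize row 1: new (row 1, s3) = 0/(3/2) = 0.
z-row ← z-row − (-9/2)·(new row 1): 0 − (-9/2)·0 = 0.

0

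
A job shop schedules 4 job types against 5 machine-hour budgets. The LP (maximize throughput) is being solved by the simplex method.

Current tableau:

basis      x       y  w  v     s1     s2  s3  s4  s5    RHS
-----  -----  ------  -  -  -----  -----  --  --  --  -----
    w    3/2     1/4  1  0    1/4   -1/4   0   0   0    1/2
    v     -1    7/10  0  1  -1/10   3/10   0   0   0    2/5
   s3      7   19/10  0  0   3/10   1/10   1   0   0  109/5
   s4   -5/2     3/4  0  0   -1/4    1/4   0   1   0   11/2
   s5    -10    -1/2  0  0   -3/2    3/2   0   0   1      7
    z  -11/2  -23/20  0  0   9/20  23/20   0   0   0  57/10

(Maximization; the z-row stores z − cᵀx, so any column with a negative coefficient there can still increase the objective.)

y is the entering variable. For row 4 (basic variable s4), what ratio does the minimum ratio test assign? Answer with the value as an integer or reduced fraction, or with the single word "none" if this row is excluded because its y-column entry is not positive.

Ratio = RHS / (y entry) = (11/2) / (3/4) = 22/3.

22/3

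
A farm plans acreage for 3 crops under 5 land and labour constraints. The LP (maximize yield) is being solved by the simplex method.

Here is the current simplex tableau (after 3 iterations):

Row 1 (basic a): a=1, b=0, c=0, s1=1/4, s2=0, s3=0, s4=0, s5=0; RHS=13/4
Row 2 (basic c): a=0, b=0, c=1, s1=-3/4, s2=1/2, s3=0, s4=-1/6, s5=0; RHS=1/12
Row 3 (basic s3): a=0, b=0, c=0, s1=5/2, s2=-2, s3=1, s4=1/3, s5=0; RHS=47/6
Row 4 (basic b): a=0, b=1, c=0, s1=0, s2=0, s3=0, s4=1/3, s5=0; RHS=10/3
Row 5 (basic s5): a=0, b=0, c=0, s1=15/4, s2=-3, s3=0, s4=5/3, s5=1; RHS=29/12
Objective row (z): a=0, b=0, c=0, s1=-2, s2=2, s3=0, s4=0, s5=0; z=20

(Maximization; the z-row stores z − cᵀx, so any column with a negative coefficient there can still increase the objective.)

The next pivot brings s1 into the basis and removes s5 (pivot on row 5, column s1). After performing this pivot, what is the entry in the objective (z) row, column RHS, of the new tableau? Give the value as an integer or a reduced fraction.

958/45

Pivot element is row 5, column s1: 15/4.
Normalize row 5: new (row 5, RHS) = (29/12)/(15/4) = 29/45.
z-row ← z-row − (-2)·(new row 5): 20 − (-2)·(29/45) = 958/45.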